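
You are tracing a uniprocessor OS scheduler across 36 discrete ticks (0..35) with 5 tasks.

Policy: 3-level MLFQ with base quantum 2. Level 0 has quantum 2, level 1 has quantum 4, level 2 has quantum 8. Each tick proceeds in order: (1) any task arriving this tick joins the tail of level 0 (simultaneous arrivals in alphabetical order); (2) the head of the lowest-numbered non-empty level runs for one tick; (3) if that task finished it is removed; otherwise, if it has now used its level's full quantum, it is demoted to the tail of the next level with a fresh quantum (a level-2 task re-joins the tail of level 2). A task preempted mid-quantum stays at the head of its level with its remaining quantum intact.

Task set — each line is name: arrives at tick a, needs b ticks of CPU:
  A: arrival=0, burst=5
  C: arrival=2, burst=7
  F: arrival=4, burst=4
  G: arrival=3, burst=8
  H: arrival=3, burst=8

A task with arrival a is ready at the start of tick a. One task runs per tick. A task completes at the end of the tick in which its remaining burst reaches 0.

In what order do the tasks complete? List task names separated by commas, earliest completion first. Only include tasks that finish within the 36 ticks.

completion order = A, F, C, G, H

t=0: L0/L1/L2 = A/-/- → run A
t=1: L0/L1/L2 = A/-/- → run A
t=2: L0/L1/L2 = C/A/- → run C
t=3: L0/L1/L2 = CGH/A/- → run C
t=4: L0/L1/L2 = GHF/AC/- → run G
t=5: L0/L1/L2 = GHF/AC/- → run G
t=6: L0/L1/L2 = HF/ACG/- → run H
t=7: L0/L1/L2 = HF/ACG/- → run H
t=8: L0/L1/L2 = F/ACGH/- → run F
t=9: L0/L1/L2 = F/ACGH/- → run F
t=10: L0/L1/L2 = -/ACGHF/- → run A
t=11: L0/L1/L2 = -/ACGHF/- → run A
t=12: L0/L1/L2 = -/ACGHF/- → run A
t=13: L0/L1/L2 = -/CGHF/- → run C
t=14: L0/L1/L2 = -/CGHF/- → run C
t=15: L0/L1/L2 = -/CGHF/- → run C
t=16: L0/L1/L2 = -/CGHF/- → run C
t=17: L0/L1/L2 = -/GHF/C → run G
t=18: L0/L1/L2 = -/GHF/C → run G
t=19: L0/L1/L2 = -/GHF/C → run G
t=20: L0/L1/L2 = -/GHF/C → run G
t=21: L0/L1/L2 = -/HF/CG → run H
t=22: L0/L1/L2 = -/HF/CG → run H
t=23: L0/L1/L2 = -/HF/CG → run H
t=24: L0/L1/L2 = -/HF/CG → run H
t=25: L0/L1/L2 = -/F/CGH → run F
t=26: L0/L1/L2 = -/F/CGH → run F
t=27: L0/L1/L2 = -/-/CGH → run C
t=28: L0/L1/L2 = -/-/GH → run G
t=29: L0/L1/L2 = -/-/GH → run G
t=30: L0/L1/L2 = -/-/H → run H
t=31: L0/L1/L2 = -/-/H → run H
t=32: (idle)
t=33: (idle)
t=34: (idle)
t=35: (idle)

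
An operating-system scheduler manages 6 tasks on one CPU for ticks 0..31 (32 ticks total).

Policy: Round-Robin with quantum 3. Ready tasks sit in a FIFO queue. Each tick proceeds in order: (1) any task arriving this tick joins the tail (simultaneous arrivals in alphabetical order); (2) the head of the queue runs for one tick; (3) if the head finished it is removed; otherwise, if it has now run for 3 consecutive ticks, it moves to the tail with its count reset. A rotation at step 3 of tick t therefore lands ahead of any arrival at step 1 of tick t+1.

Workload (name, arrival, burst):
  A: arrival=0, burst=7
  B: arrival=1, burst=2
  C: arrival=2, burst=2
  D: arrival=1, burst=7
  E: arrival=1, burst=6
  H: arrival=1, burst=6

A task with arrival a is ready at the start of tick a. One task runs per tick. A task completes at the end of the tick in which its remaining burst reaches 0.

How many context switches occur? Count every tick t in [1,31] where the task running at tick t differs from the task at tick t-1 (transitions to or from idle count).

context switches = 12

t=0: queue=[A] q_used=0 → run A
t=1: queue=[A,B,D,E,H] q_used=1 → run A
t=2: queue=[A,B,D,E,H,C] q_used=2 → run A
t=3: queue=[B,D,E,H,C,A] q_used=0 → run B
t=4: queue=[B,D,E,H,C,A] q_used=1 → run B
t=5: queue=[D,E,H,C,A] q_used=0 → run D
t=6: queue=[D,E,H,C,A] q_used=1 → run D
t=7: queue=[D,E,H,C,A] q_used=2 → run D
t=8: queue=[E,H,C,A,D] q_used=0 → run E
t=9: queue=[E,H,C,A,D] q_used=1 → run E
t=10: queue=[E,H,C,A,D] q_used=2 → run E
t=11: queue=[H,C,A,D,E] q_used=0 → run H
t=12: queue=[H,C,A,D,E] q_used=1 → run H
t=13: queue=[H,C,A,D,E] q_used=2 → run H
t=14: queue=[C,A,D,E,H] q_used=0 → run C
t=15: queue=[C,A,D,E,H] q_used=1 → run C
t=16: queue=[A,D,E,H] q_used=0 → run A
t=17: queue=[A,D,E,H] q_used=1 → run A
t=18: queue=[A,D,E,H] q_used=2 → run A
t=19: queue=[D,E,H,A] q_used=0 → run D
t=20: queue=[D,E,H,A] q_used=1 → run D
t=21: queue=[D,E,H,A] q_used=2 → run D
t=22: queue=[E,H,A,D] q_used=0 → run E
t=23: queue=[E,H,A,D] q_used=1 → run E
t=24: queue=[E,H,A,D] q_used=2 → run E
t=25: queue=[H,A,D] q_used=0 → run H
t=26: queue=[H,A,D] q_used=1 → run H
t=27: queue=[H,A,D] q_used=2 → run H
t=28: queue=[A,D] q_used=0 → run A
t=29: queue=[D] q_used=0 → run D
t=30: (idle)
t=31: (idle)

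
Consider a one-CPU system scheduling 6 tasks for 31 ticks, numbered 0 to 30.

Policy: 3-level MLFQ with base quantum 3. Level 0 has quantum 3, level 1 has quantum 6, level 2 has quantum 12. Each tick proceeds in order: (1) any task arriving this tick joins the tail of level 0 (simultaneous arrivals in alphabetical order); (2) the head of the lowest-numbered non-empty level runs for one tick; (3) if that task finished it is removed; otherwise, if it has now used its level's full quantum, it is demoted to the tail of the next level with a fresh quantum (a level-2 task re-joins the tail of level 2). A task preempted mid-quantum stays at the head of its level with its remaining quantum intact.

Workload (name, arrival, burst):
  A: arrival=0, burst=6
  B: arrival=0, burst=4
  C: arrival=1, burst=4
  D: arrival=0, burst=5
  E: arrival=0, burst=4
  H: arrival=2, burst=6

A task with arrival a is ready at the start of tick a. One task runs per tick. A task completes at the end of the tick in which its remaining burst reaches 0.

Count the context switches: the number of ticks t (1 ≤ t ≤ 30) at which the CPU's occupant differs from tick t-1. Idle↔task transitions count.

context switches = 12

t=0: L0/L1/L2 = ABDE/-/- → run A
t=1: L0/L1/L2 = ABDEC/-/- → run A
t=2: L0/L1/L2 = ABDECH/-/- → run A
t=3: L0/L1/L2 = BDECH/A/- → run B
t=4: L0/L1/L2 = BDECH/A/- → run B
t=5: L0/L1/L2 = BDECH/A/- → run B
t=6: L0/L1/L2 = DECH/AB/- → run D
t=7: L0/L1/L2 = DECH/AB/- → run D
t=8: L0/L1/L2 = DECH/AB/- → run D
t=9: L0/L1/L2 = ECH/ABD/- → run E
t=10: L0/L1/L2 = ECH/ABD/- → run E
t=11: L0/L1/L2 = ECH/ABD/- → run E
t=12: L0/L1/L2 = CH/ABDE/- → run C
t=13: L0/L1/L2 = CH/ABDE/- → run C
t=14: L0/L1/L2 = CH/ABDE/- → run C
t=15: L0/L1/L2 = H/ABDEC/- → run H
t=16: L0/L1/L2 = H/ABDEC/- → run H
t=17: L0/L1/L2 = H/ABDEC/- → run H
t=18: L0/L1/L2 = -/ABDECH/- → run A
t=19: L0/L1/L2 = -/ABDECH/- → run A
t=20: L0/L1/L2 = -/ABDECH/- → run A
t=21: L0/L1/L2 = -/BDECH/- → run B
t=22: L0/L1/L2 = -/DECH/- → run D
t=23: L0/L1/L2 = -/DECH/- → run D
t=24: L0/L1/L2 = -/ECH/- → run E
t=25: L0/L1/L2 = -/CH/- → run C
t=26: L0/L1/L2 = -/H/- → run H
t=27: L0/L1/L2 = -/H/- → run H
t=28: L0/L1/L2 = -/H/- → run H
t=29: (idle)
t=30: (idle)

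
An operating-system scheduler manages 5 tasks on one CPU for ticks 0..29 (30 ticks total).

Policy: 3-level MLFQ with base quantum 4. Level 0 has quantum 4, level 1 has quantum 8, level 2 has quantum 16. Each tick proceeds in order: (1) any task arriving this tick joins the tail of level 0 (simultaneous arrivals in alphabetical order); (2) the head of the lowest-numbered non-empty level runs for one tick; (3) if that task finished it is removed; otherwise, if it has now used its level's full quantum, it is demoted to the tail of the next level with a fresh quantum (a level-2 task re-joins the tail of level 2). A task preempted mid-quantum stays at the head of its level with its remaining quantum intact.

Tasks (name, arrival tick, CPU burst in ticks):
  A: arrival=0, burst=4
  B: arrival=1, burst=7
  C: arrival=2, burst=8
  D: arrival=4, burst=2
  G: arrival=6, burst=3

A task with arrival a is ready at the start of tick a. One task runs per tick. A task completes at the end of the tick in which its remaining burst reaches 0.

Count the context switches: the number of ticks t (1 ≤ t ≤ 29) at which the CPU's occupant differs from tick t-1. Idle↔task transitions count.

t=0: L0/L1/L2 = A/-/- → run A
t=1: L0/L1/L2 = AB/-/- → run A
t=2: L0/L1/L2 = ABC/-/- → run A
t=3: L0/L1/L2 = ABC/-/- → run A
t=4: L0/L1/L2 = BCD/-/- → run B
t=5: L0/L1/L2 = BCD/-/- → run B
t=6: L0/L1/L2 = BCDG/-/- → run B
t=7: L0/L1/L2 = BCDG/-/- → run B
t=8: L0/L1/L2 = CDG/B/- → run C
t=9: L0/L1/L2 = CDG/B/- → run C
t=10: L0/L1/L2 = CDG/B/- → run C
t=11: L0/L1/L2 = CDG/B/- → run C
t=12: L0/L1/L2 = DG/BC/- → run D
t=13: L0/L1/L2 = DG/BC/- → run D
t=14: L0/L1/L2 = G/BC/- → run G
t=15: L0/L1/L2 = G/BC/- → run G
t=16: L0/L1/L2 = G/BC/- → run G
t=17: L0/L1/L2 = -/BC/- → run B
t=18: L0/L1/L2 = -/BC/- → run B
t=19: L0/L1/L2 = -/BC/- → run B
t=20: L0/L1/L2 = -/C/- → run C
t=21: L0/L1/L2 = -/C/- → run C
t=22: L0/L1/L2 = -/C/- → run C
t=23: L0/L1/L2 = -/C/- → run C
t=24: (idle)
t=25: (idle)
t=26: (idle)
t=27: (idle)
t=28: (idle)
t=29: (idle)

context switches = 7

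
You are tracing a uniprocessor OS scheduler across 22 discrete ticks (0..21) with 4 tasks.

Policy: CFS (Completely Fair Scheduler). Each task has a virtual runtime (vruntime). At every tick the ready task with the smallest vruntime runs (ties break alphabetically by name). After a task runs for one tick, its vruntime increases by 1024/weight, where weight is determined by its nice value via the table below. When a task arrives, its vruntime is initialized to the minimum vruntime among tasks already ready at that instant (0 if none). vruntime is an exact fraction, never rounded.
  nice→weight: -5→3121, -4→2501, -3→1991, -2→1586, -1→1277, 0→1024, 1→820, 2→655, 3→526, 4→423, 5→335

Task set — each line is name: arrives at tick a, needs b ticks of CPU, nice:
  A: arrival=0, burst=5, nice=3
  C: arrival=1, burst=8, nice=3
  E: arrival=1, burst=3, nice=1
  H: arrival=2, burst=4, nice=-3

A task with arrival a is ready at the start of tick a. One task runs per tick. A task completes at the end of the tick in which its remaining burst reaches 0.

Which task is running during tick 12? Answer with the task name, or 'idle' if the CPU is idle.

t=0: vr[A=0] → run A
t=1: vr[A=512/263 C=512/263 E=512/263] → run A
t=2: vr[A=1024/263 C=512/263 E=512/263 H=512/263] → run C
t=3: vr[A=1024/263 C=1024/263 E=512/263 H=512/263] → run E
t=4: vr[A=1024/263 C=1024/263 E=172288/53915 H=512/263] → run H
t=5: vr[A=1024/263 C=1024/263 E=172288/53915 H=1288704/523633] → run H
t=6: vr[A=1024/263 C=1024/263 E=172288/53915 H=1558016/523633] → run H
t=7: vr[A=1024/263 C=1024/263 E=172288/53915 H=1827328/523633] → run E
t=8: vr[A=1024/263 C=1024/263 E=239616/53915 H=1827328/523633] → run H
t=9: vr[A=1024/263 C=1024/263 E=239616/53915] → run A
t=10: vr[A=1536/263 C=1024/263 E=239616/53915] → run C
t=11: vr[A=1536/263 C=1536/263 E=239616/53915] → run E
t=12: vr[A=1536/263 C=1536/263] → run A
t=13: vr[A=2048/263 C=1536/263] → run C
t=14: vr[A=2048/263 C=2048/263] → run A
t=15: vr[C=2048/263] → run C
t=16: vr[C=2560/263] → run C
t=17: vr[C=3072/263] → run C
t=18: vr[C=3584/263] → run C
t=19: vr[C=4096/263] → run C
t=20: (idle)
t=21: (idle)

running at tick 12 = A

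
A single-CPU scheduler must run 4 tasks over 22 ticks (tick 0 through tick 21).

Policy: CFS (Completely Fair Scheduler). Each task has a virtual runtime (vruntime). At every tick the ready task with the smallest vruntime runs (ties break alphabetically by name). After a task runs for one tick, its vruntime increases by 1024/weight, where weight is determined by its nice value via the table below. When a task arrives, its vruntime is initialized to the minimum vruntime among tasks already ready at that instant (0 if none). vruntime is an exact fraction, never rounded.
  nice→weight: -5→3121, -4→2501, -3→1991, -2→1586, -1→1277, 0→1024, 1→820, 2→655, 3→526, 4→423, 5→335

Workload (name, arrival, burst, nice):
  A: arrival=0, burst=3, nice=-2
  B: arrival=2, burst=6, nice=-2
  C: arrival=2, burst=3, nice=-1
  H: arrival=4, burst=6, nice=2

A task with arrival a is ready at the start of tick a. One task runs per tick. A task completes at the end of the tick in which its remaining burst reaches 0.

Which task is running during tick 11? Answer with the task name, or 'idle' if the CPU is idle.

running at tick 11 = B

t=0: vr[A=0] → run A
t=1: vr[A=512/793] → run A
t=2: vr[A=1024/793 B=1024/793 C=1024/793] → run A
t=3: vr[B=1024/793 C=1024/793] → run B
t=4: vr[B=1536/793 C=1024/793 H=1024/793] → run C
t=5: vr[B=1536/793 C=2119680/1012661 H=1024/793] → run H
t=6: vr[B=1536/793 C=2119680/1012661 H=1482752/519415] → run B
t=7: vr[B=2048/793 C=2119680/1012661 H=1482752/519415] → run C
t=8: vr[B=2048/793 C=2931712/1012661 H=1482752/519415] → run B
t=9: vr[B=2560/793 C=2931712/1012661 H=1482752/519415] → run H
t=10: vr[B=2560/793 C=2931712/1012661 H=2294784/519415] → run C
t=11: vr[B=2560/793 H=2294784/519415] → run B
t=12: vr[B=3072/793 H=2294784/519415] → run B
t=13: vr[B=3584/793 H=2294784/519415] → run H
t=14: vr[B=3584/793 H=3106816/519415] → run B
t=15: vr[H=3106816/519415] → run H
t=16: vr[H=3918848/519415] → run H
t=17: vr[H=946176/103883] → run H
t=18: (idle)
t=19: (idle)
t=20: (idle)
t=21: (idle)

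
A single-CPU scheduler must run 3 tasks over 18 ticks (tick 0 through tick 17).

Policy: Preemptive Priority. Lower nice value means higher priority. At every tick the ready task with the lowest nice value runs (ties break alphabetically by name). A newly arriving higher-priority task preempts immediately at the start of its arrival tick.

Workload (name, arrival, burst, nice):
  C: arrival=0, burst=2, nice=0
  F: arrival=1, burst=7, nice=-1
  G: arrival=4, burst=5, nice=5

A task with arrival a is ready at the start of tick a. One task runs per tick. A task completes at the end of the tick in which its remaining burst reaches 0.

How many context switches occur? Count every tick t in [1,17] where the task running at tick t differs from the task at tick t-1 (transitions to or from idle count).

t=0: ready={C} → run C
t=1: ready={C,F} → run F
t=2: ready={C,F} → run F
t=3: ready={C,F} → run F
t=4: ready={C,F,G} → run F
t=5: ready={C,F,G} → run F
t=6: ready={C,F,G} → run F
t=7: ready={C,F,G} → run F
t=8: ready={C,G} → run C
t=9: ready={G} → run G
t=10: ready={G} → run G
t=11: ready={G} → run G
t=12: ready={G} → run G
t=13: ready={G} → run G
t=14: (idle)
t=15: (idle)
t=16: (idle)
t=17: (idle)

context switches = 4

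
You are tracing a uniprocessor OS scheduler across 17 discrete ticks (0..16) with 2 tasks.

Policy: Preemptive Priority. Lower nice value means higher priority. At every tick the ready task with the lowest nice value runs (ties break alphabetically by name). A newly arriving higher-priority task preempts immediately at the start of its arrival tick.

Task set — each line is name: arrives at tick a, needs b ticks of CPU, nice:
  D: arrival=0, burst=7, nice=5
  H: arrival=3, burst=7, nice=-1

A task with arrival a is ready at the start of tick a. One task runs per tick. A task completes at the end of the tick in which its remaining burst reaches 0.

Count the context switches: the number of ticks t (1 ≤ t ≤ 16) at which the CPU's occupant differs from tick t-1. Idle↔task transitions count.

t=0: ready={D} → run D
t=1: ready={D} → run D
t=2: ready={D} → run D
t=3: ready={D,H} → run H
t=4: ready={D,H} → run H
t=5: ready={D,H} → run H
t=6: ready={D,H} → run H
t=7: ready={D,H} → run H
t=8: ready={D,H} → run H
t=9: ready={D,H} → run H
t=10: ready={D} → run D
t=11: ready={D} → run D
t=12: ready={D} → run D
t=13: ready={D} → run D
t=14: (idle)
t=15: (idle)
t=16: (idle)

context switches = 3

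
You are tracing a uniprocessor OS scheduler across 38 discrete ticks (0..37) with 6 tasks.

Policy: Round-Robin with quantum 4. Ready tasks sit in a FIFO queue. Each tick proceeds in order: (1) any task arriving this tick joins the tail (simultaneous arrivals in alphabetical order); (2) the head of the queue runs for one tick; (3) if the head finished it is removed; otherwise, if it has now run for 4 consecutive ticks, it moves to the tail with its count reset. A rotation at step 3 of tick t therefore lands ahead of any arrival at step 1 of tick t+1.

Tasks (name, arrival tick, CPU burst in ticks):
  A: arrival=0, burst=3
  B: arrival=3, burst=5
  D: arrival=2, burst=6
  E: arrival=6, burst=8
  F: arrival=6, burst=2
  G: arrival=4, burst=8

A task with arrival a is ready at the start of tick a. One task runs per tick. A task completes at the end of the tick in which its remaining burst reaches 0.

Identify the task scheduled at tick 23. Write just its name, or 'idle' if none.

t=0: queue=[A] q_used=0 → run A
t=1: queue=[A] q_used=1 → run A
t=2: queue=[A,D] q_used=2 → run A
t=3: queue=[D,B] q_used=0 → run D
t=4: queue=[D,B,G] q_used=1 → run D
t=5: queue=[D,B,G] q_used=2 → run D
t=6: queue=[D,B,G,E,F] q_used=3 → run D
t=7: queue=[B,G,E,F,D] q_used=0 → run B
t=8: queue=[B,G,E,F,D] q_used=1 → run B
t=9: queue=[B,G,E,F,D] q_used=2 → run B
t=10: queue=[B,G,E,F,D] q_used=3 → run B
t=11: queue=[G,E,F,D,B] q_used=0 → run G
t=12: queue=[G,E,F,D,B] q_used=1 → run G
t=13: queue=[G,E,F,D,B] q_used=2 → run G
t=14: queue=[G,E,F,D,B] q_used=3 → run G
t=15: queue=[E,F,D,B,G] q_used=0 → run E
t=16: queue=[E,F,D,B,G] q_used=1 → run E
t=17: queue=[E,F,D,B,G] q_used=2 → run E
t=18: queue=[E,F,D,B,G] q_used=3 → run E
t=19: queue=[F,D,B,G,E] q_used=0 → run F
t=20: queue=[F,D,B,G,E] q_used=1 → run F
t=21: queue=[D,B,G,E] q_used=0 → run D
t=22: queue=[D,B,G,E] q_used=1 → run D
t=23: queue=[B,G,E] q_used=0 → run B
t=24: queue=[G,E] q_used=0 → run G
t=25: queue=[G,E] q_used=1 → run G
t=26: queue=[G,E] q_used=2 → run G
t=27: queue=[G,E] q_used=3 → run G
t=28: queue=[E] q_used=0 → run E
t=29: queue=[E] q_used=1 → run E
t=30: queue=[E] q_used=2 → run E
t=31: queue=[E] q_used=3 → run E
t=32: (idle)
t=33: (idle)
t=34: (idle)
t=35: (idle)
t=36: (idle)
t=37: (idle)

running at tick 23 = B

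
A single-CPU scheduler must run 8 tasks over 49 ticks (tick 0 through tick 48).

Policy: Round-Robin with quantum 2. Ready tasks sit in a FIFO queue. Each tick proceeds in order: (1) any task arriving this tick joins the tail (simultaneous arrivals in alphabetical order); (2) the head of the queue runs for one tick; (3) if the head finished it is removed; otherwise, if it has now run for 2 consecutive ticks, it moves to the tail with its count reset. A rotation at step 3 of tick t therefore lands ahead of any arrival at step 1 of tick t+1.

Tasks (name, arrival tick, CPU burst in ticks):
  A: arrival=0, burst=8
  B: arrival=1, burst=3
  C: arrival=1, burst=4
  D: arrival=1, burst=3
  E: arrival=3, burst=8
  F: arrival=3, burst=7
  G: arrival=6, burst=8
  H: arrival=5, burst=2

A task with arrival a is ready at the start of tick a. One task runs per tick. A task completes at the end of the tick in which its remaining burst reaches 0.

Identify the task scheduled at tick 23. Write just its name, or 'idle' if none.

running at tick 23 = A

t=0: queue=[A] q_used=0 → run A
t=1: queue=[A,B,C,D] q_used=1 → run A
t=2: queue=[B,C,D,A] q_used=0 → run B
t=3: queue=[B,C,D,A,E,F] q_used=1 → run B
t=4: queue=[C,D,A,E,F,B] q_used=0 → run C
t=5: queue=[C,D,A,E,F,B,H] q_used=1 → run C
t=6: queue=[D,A,E,F,B,H,C,G] q_used=0 → run D
t=7: queue=[D,A,E,F,B,H,C,G] q_used=1 → run D
t=8: queue=[A,E,F,B,H,C,G,D] q_used=0 → run A
t=9: queue=[A,E,F,B,H,C,G,D] q_used=1 → run A
t=10: queue=[E,F,B,H,C,G,D,A] q_used=0 → run E
t=11: queue=[E,F,B,H,C,G,D,A] q_used=1 → run E
t=12: queue=[F,B,H,C,G,D,A,E] q_used=0 → run F
t=13: queue=[F,B,H,C,G,D,A,E] q_used=1 → run F
t=14: queue=[B,H,C,G,D,A,E,F] q_used=0 → run B
t=15: queue=[H,C,G,D,A,E,F] q_used=0 → run H
t=16: queue=[H,C,G,D,A,E,F] q_used=1 → run H
t=17: queue=[C,G,D,A,E,F] q_used=0 → run C
t=18: queue=[C,G,D,A,E,F] q_used=1 → run C
t=19: queue=[G,D,A,E,F] q_used=0 → run G
t=20: queue=[G,D,A,E,F] q_used=1 → run G
t=21: queue=[D,A,E,F,G] q_used=0 → run D
t=22: queue=[A,E,F,G] q_used=0 → run A
t=23: queue=[A,E,F,G] q_used=1 → run A
t=24: queue=[E,F,G,A] q_used=0 → run E
t=25: queue=[E,F,G,A] q_used=1 → run E
t=26: queue=[F,G,A,E] q_used=0 → run F
t=27: queue=[F,G,A,E] q_used=1 → run F
t=28: queue=[G,A,E,F] q_used=0 → run G
t=29: queue=[G,A,E,F] q_used=1 → run G
t=30: queue=[A,E,F,G] q_used=0 → run A
t=31: queue=[A,E,F,G] q_used=1 → run A
t=32: queue=[E,F,G] q_used=0 → run E
t=33: queue=[E,F,G] q_used=1 → run E
t=34: queue=[F,G,E] q_used=0 → run F
t=35: queue=[F,G,E] q_used=1 → run F
t=36: queue=[G,E,F] q_used=0 → run G
t=37: queue=[G,E,F] q_used=1 → run G
t=38: queue=[E,F,G] q_used=0 → run E
t=39: queue=[E,F,G] q_used=1 → run E
t=40: queue=[F,G] q_used=0 → run F
t=41: queue=[G] q_used=0 → run G
t=42: queue=[G] q_used=1 → run G
t=43: (idle)
t=44: (idle)
t=45: (idle)
t=46: (idle)
t=47: (idle)
t=48: (idle)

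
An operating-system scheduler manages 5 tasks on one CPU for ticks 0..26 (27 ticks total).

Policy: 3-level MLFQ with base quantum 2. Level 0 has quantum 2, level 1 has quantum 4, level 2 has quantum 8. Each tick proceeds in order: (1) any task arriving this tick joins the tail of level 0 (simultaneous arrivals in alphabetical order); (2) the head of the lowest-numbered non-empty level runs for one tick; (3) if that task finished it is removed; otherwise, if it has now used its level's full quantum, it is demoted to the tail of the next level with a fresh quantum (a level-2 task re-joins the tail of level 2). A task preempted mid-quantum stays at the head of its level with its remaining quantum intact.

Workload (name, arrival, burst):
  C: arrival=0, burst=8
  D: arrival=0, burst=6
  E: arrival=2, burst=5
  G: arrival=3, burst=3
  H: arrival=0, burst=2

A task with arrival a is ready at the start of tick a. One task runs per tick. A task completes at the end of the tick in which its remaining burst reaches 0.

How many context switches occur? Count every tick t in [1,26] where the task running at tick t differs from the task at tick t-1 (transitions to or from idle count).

context switches = 10

t=0: L0/L1/L2 = CDH/-/- → run C
t=1: L0/L1/L2 = CDH/-/- → run C
t=2: L0/L1/L2 = DHE/C/- → run D
t=3: L0/L1/L2 = DHEG/C/- → run D
t=4: L0/L1/L2 = HEG/CD/- → run H
t=5: L0/L1/L2 = HEG/CD/- → run H
t=6: L0/L1/L2 = EG/CD/- → run E
t=7: L0/L1/L2 = EG/CD/- → run E
t=8: L0/L1/L2 = G/CDE/- → run G
t=9: L0/L1/L2 = G/CDE/- → run G
t=10: L0/L1/L2 = -/CDEG/- → run C
t=11: L0/L1/L2 = -/CDEG/- → run C
t=12: L0/L1/L2 = -/CDEG/- → run C
t=13: L0/L1/L2 = -/CDEG/- → run C
t=14: L0/L1/L2 = -/DEG/C → run D
t=15: L0/L1/L2 = -/DEG/C → run D
t=16: L0/L1/L2 = -/DEG/C → run D
t=17: L0/L1/L2 = -/DEG/C → run D
t=18: L0/L1/L2 = -/EG/C → run E
t=19: L0/L1/L2 = -/EG/C → run E
t=20: L0/L1/L2 = -/EG/C → run E
t=21: L0/L1/L2 = -/G/C → run G
t=22: L0/L1/L2 = -/-/C → run C
t=23: L0/L1/L2 = -/-/C → run C
t=24: (idle)
t=25: (idle)
t=26: (idle)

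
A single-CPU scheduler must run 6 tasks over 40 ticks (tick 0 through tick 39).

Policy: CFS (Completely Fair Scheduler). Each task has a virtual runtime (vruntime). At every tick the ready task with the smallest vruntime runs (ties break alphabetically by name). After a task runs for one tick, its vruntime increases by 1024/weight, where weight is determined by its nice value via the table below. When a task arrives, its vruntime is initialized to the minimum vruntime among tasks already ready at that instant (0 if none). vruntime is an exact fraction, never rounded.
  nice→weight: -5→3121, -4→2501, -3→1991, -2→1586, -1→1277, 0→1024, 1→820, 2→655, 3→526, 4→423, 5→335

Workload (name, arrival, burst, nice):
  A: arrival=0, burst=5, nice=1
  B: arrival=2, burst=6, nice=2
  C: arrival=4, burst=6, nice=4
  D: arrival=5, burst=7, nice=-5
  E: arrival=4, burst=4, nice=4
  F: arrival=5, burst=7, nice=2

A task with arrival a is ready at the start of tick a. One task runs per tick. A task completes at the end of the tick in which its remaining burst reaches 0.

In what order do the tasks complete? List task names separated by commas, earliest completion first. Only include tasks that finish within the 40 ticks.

t=0: vr[A=0] → run A
t=1: vr[A=256/205] → run A
t=2: vr[A=512/205 B=512/205] → run A
t=3: vr[A=768/205 B=512/205] → run B
t=4: vr[A=768/205 B=109056/26855 C=768/205 E=768/205] → run A
t=5: vr[A=1024/205 B=109056/26855 C=768/205 D=768/205 E=768/205 F=768/205] → run C
t=6: vr[A=1024/205 B=109056/26855 C=534784/86715 D=768/205 E=768/205 F=768/205] → run D
t=7: vr[A=1024/205 B=109056/26855 C=534784/86715 D=2606848/639805 E=768/205 F=768/205] → run E
t=8: vr[A=1024/205 B=109056/26855 C=534784/86715 D=2606848/639805 E=534784/86715 F=768/205] → run F
t=9: vr[A=1024/205 B=109056/26855 C=534784/86715 D=2606848/639805 E=534784/86715 F=142592/26855] → run B
t=10: vr[A=1024/205 B=30208/5371 C=534784/86715 D=2606848/639805 E=534784/86715 F=142592/26855] → run D
t=11: vr[A=1024/205 B=30208/5371 C=534784/86715 D=2816768/639805 E=534784/86715 F=142592/26855] → run D
t=12: vr[A=1024/205 B=30208/5371 C=534784/86715 D=3026688/639805 E=534784/86715 F=142592/26855] → run D
t=13: vr[A=1024/205 B=30208/5371 C=534784/86715 D=3236608/639805 E=534784/86715 F=142592/26855] → run A
t=14: vr[B=30208/5371 C=534784/86715 D=3236608/639805 E=534784/86715 F=142592/26855] → run D
t=15: vr[B=30208/5371 C=534784/86715 D=3446528/639805 E=534784/86715 F=142592/26855] → run F
t=16: vr[B=30208/5371 C=534784/86715 D=3446528/639805 E=534784/86715 F=184576/26855] → run D
t=17: vr[B=30208/5371 C=534784/86715 D=3656448/639805 E=534784/86715 F=184576/26855] → run B
t=18: vr[B=193024/26855 C=534784/86715 D=3656448/639805 E=534784/86715 F=184576/26855] → run D
t=19: vr[B=193024/26855 C=534784/86715 E=534784/86715 F=184576/26855] → run C
t=20: vr[B=193024/26855 C=744704/86715 E=534784/86715 F=184576/26855] → run E
t=21: vr[B=193024/26855 C=744704/86715 E=744704/86715 F=184576/26855] → run F
t=22: vr[B=193024/26855 C=744704/86715 E=744704/86715 F=45312/5371] → run B
t=23: vr[B=235008/26855 C=744704/86715 E=744704/86715 F=45312/5371] → run F
t=24: vr[B=235008/26855 C=744704/86715 E=744704/86715 F=268544/26855] → run C
t=25: vr[B=235008/26855 C=318208/28905 E=744704/86715 F=268544/26855] → run E
t=26: vr[B=235008/26855 C=318208/28905 E=318208/28905 F=268544/26855] → run B
t=27: vr[B=276992/26855 C=318208/28905 E=318208/28905 F=268544/26855] → run F
t=28: vr[B=276992/26855 C=318208/28905 E=318208/28905 F=310528/26855] → run B
t=29: vr[C=318208/28905 E=318208/28905 F=310528/26855] → run C
t=30: vr[C=1164544/86715 E=318208/28905 F=310528/26855] → run E
t=31: vr[C=1164544/86715 F=310528/26855] → run F
t=32: vr[C=1164544/86715 F=352512/26855] → run F
t=33: vr[C=1164544/86715] → run C
t=34: vr[C=1374464/86715] → run C
t=35: (idle)
t=36: (idle)
t=37: (idle)
t=38: (idle)
t=39: (idle)

completion order = A, D, B, E, F, C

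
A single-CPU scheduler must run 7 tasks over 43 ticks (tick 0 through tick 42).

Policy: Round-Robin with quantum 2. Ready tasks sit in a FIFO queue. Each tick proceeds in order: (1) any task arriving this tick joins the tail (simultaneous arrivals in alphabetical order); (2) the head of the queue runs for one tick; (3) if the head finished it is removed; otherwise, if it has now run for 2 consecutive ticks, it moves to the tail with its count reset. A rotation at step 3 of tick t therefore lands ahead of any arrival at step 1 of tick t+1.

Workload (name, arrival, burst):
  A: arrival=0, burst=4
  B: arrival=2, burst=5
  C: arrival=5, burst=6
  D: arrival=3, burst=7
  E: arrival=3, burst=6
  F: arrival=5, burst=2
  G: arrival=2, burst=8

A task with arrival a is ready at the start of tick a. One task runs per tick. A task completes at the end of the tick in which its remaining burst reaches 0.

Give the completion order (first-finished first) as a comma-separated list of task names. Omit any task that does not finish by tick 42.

completion order = A, F, B, E, C, G, D

t=0: queue=[A] q_used=0 → run A
t=1: queue=[A] q_used=1 → run A
t=2: queue=[A,B,G] q_used=0 → run A
t=3: queue=[A,B,G,D,E] q_used=1 → run A
t=4: queue=[B,G,D,E] q_used=0 → run B
t=5: queue=[B,G,D,E,C,F] q_used=1 → run B
t=6: queue=[G,D,E,C,F,B] q_used=0 → run G
t=7: queue=[G,D,E,C,F,B] q_used=1 → run G
t=8: queue=[D,E,C,F,B,G] q_used=0 → run D
t=9: queue=[D,E,C,F,B,G] q_used=1 → run D
t=10: queue=[E,C,F,B,G,D] q_used=0 → run E
t=11: queue=[E,C,F,B,G,D] q_used=1 → run E
t=12: queue=[C,F,B,G,D,E] q_used=0 → run C
t=13: queue=[C,F,B,G,D,E] q_used=1 → run C
t=14: queue=[F,B,G,D,E,C] q_used=0 → run F
t=15: queue=[F,B,G,D,E,C] q_used=1 → run F
t=16: queue=[B,G,D,E,C] q_used=0 → run B
t=17: queue=[B,G,D,E,C] q_used=1 → run B
t=18: queue=[G,D,E,C,B] q_used=0 → run G
t=19: queue=[G,D,E,C,B] q_used=1 → run G
t=20: queue=[D,E,C,B,G] q_used=0 → run D
t=21: queue=[D,E,C,B,G] q_used=1 → run D
t=22: queue=[E,C,B,G,D] q_used=0 → run E
t=23: queue=[E,C,B,G,D] q_used=1 → run E
t=24: queue=[C,B,G,D,E] q_used=0 → run C
t=25: queue=[C,B,G,D,E] q_used=1 → run C
t=26: queue=[B,G,D,E,C] q_used=0 → run B
t=27: queue=[G,D,E,C] q_used=0 → run G
t=28: queue=[G,D,E,C] q_used=1 → run G
t=29: queue=[D,E,C,G] q_used=0 → run D
t=30: queue=[D,E,C,G] q_used=1 → run D
t=31: queue=[E,C,G,D] q_used=0 → run E
t=32: queue=[E,C,G,D] q_used=1 → run E
t=33: queue=[C,G,D] q_used=0 → run C
t=34: queue=[C,G,D] q_used=1 → run C
t=35: queue=[G,D] q_used=0 → run G
t=36: queue=[G,D] q_used=1 → run G
t=37: queue=[D] q_used=0 → run D
t=38: (idle)
t=39: (idle)
t=40: (idle)
t=41: (idle)
t=42: (idle)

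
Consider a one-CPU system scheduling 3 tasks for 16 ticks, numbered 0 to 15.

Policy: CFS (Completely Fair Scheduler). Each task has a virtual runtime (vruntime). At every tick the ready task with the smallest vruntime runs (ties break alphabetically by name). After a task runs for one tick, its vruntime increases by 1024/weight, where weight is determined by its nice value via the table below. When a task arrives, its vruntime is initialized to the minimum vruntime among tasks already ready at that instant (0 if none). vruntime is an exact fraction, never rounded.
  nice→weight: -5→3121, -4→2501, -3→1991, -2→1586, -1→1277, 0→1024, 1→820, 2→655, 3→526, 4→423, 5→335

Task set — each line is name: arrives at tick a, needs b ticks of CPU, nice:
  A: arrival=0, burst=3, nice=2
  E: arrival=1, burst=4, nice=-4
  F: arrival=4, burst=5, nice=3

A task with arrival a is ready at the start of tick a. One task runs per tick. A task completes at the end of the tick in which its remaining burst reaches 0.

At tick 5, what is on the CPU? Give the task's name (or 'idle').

t=0: vr[A=0] → run A
t=1: vr[A=1024/655 E=1024/655] → run A
t=2: vr[A=2048/655 E=1024/655] → run E
t=3: vr[A=2048/655 E=3231744/1638155] → run E
t=4: vr[A=2048/655 E=3902464/1638155 F=3902464/1638155] → run E
t=5: vr[A=2048/655 E=4573184/1638155 F=3902464/1638155] → run F
t=6: vr[A=2048/655 E=4573184/1638155 F=1865083392/430834765] → run E
t=7: vr[A=2048/655 F=1865083392/430834765] → run A
t=8: vr[F=1865083392/430834765] → run F
t=9: vr[F=2703818752/430834765] → run F
t=10: vr[F=3542554112/430834765] → run F
t=11: vr[F=4381289472/430834765] → run F
t=12: (idle)
t=13: (idle)
t=14: (idle)
t=15: (idle)

running at tick 5 = F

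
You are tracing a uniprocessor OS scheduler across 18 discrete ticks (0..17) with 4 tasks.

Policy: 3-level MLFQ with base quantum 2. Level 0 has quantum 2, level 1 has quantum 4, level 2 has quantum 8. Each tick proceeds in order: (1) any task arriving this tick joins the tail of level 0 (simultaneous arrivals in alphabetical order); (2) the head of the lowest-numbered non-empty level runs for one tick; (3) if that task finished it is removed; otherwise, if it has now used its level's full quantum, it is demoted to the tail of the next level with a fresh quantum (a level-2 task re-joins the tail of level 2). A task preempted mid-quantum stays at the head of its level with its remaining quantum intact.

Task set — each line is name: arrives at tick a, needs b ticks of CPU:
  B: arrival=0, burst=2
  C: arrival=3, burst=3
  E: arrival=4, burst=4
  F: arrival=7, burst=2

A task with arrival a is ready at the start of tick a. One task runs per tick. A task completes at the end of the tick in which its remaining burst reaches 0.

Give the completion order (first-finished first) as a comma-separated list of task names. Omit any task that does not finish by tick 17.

t=0: L0/L1/L2 = B/-/- → run B
t=1: L0/L1/L2 = B/-/- → run B
t=2: (idle)
t=3: L0/L1/L2 = C/-/- → run C
t=4: L0/L1/L2 = CE/-/- → run C
t=5: L0/L1/L2 = E/C/- → run E
t=6: L0/L1/L2 = E/C/- → run E
t=7: L0/L1/L2 = F/CE/- → run F
t=8: L0/L1/L2 = F/CE/- → run F
t=9: L0/L1/L2 = -/CE/- → run C
t=10: L0/L1/L2 = -/E/- → run E
t=11: L0/L1/L2 = -/E/- → run E
t=12: (idle)
t=13: (idle)
t=14: (idle)
t=15: (idle)
t=16: (idle)
t=17: (idle)

completion order = B, F, C, E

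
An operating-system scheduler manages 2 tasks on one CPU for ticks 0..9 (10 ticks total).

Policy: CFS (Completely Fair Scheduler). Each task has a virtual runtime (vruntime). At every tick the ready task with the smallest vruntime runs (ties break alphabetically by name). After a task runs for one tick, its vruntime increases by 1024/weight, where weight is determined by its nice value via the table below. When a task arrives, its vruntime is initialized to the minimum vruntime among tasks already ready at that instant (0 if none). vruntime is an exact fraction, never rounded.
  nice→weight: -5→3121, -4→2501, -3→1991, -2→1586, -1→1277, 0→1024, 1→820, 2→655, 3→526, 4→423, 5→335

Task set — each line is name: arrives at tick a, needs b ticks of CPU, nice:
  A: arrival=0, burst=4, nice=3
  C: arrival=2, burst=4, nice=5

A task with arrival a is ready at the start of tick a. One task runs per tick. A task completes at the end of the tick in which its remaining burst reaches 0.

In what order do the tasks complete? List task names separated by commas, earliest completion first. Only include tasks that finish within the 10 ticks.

completion order = A, C

t=0: vr[A=0] → run A
t=1: vr[A=512/263] → run A
t=2: vr[A=1024/263 C=1024/263] → run A
t=3: vr[A=1536/263 C=1024/263] → run C
t=4: vr[A=1536/263 C=612352/88105] → run A
t=5: vr[C=612352/88105] → run C
t=6: vr[C=881664/88105] → run C
t=7: vr[C=1150976/88105] → run C
t=8: (idle)
t=9: (idle)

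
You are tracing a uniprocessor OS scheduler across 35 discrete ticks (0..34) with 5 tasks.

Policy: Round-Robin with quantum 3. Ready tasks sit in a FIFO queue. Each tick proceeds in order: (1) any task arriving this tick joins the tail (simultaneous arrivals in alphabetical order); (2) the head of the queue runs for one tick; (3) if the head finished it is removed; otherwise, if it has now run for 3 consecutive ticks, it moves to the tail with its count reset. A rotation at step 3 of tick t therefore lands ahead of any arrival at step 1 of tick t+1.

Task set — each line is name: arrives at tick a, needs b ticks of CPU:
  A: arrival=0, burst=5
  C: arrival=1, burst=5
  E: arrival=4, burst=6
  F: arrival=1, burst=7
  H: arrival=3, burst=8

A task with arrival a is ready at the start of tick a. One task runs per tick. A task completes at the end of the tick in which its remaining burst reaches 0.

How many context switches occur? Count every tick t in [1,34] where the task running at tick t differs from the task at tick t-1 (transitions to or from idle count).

context switches = 12

t=0: queue=[A] q_used=0 → run A
t=1: queue=[A,C,F] q_used=1 → run A
t=2: queue=[A,C,F] q_used=2 → run A
t=3: queue=[C,F,A,H] q_used=0 → run C
t=4: queue=[C,F,A,H,E] q_used=1 → run C
t=5: queue=[C,F,A,H,E] q_used=2 → run C
t=6: queue=[F,A,H,E,C] q_used=0 → run F
t=7: queue=[F,A,H,E,C] q_used=1 → run F
t=8: queue=[F,A,H,E,C] q_used=2 → run F
t=9: queue=[A,H,E,C,F] q_used=0 → run A
t=10: queue=[A,H,E,C,F] q_used=1 → run A
t=11: queue=[H,E,C,F] q_used=0 → run H
t=12: queue=[H,E,C,F] q_used=1 → run H
t=13: queue=[H,E,C,F] q_used=2 → run H
t=14: queue=[E,C,F,H] q_used=0 → run E
t=15: queue=[E,C,F,H] q_used=1 → run E
t=16: queue=[E,C,F,H] q_used=2 → run E
t=17: queue=[C,F,H,E] q_used=0 → run C
t=18: queue=[C,F,H,E] q_used=1 → run C
t=19: queue=[F,H,E] q_used=0 → run F
t=20: queue=[F,H,E] q_used=1 → run F
t=21: queue=[F,H,E] q_used=2 → run F
t=22: queue=[H,E,F] q_used=0 → run H
t=23: queue=[H,E,F] q_used=1 → run H
t=24: queue=[H,E,F] q_used=2 → run H
t=25: queue=[E,F,H] q_used=0 → run E
t=26: queue=[E,F,H] q_used=1 → run E
t=27: queue=[E,F,H] q_used=2 → run E
t=28: queue=[F,H] q_used=0 → run F
t=29: queue=[H] q_used=0 → run H
t=30: queue=[H] q_used=1 → run H
t=31: (idle)
t=32: (idle)
t=33: (idle)
t=34: (idle)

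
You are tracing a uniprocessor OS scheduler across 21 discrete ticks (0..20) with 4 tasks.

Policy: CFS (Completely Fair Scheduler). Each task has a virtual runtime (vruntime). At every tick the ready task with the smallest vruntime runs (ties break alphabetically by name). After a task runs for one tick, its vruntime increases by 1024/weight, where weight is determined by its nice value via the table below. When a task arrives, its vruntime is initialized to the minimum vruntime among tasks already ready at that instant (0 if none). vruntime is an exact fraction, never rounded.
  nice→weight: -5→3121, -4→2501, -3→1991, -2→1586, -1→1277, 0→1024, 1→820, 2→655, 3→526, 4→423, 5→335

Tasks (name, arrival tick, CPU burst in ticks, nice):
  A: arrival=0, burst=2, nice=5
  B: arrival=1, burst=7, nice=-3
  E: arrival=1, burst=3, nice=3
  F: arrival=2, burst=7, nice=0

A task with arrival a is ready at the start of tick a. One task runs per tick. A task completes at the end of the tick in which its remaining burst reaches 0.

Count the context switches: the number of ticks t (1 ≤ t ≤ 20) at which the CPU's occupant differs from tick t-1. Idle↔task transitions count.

t=0: vr[A=0] → run A
t=1: vr[A=1024/335 B=1024/335 E=1024/335] → run A
t=2: vr[B=1024/335 E=1024/335 F=1024/335] → run B
t=3: vr[B=2381824/666985 E=1024/335 F=1024/335] → run E
t=4: vr[B=2381824/666985 E=440832/88105 F=1024/335] → run F
t=5: vr[B=2381824/666985 E=440832/88105 F=1359/335] → run B
t=6: vr[B=2724864/666985 E=440832/88105 F=1359/335] → run F
t=7: vr[B=2724864/666985 E=440832/88105 F=1694/335] → run B
t=8: vr[B=3067904/666985 E=440832/88105 F=1694/335] → run B
t=9: vr[B=3410944/666985 E=440832/88105 F=1694/335] → run E
t=10: vr[B=3410944/666985 E=612352/88105 F=1694/335] → run F
t=11: vr[B=3410944/666985 E=612352/88105 F=2029/335] → run B
t=12: vr[B=3753984/666985 E=612352/88105 F=2029/335] → run B
t=13: vr[B=4097024/666985 E=612352/88105 F=2029/335] → run F
t=14: vr[B=4097024/666985 E=612352/88105 F=2364/335] → run B
t=15: vr[E=612352/88105 F=2364/335] → run E
t=16: vr[F=2364/335] → run F
t=17: vr[F=2699/335] → run F
t=18: vr[F=3034/335] → run F
t=19: (idle)
t=20: (idle)

context switches = 14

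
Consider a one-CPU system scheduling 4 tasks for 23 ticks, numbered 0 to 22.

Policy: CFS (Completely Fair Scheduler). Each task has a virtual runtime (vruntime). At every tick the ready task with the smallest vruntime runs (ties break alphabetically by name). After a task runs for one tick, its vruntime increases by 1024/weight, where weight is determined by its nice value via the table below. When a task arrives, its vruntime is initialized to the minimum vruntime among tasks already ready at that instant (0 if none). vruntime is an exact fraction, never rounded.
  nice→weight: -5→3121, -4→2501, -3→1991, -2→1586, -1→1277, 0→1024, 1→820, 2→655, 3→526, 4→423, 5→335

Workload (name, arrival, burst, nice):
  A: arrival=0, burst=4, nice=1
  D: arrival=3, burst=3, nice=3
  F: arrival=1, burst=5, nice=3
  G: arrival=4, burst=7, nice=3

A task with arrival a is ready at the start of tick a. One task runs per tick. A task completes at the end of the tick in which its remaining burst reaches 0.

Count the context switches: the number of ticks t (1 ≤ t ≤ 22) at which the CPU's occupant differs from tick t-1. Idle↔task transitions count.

context switches = 16

t=0: vr[A=0] → run A
t=1: vr[A=256/205 F=256/205] → run A
t=2: vr[A=512/205 F=256/205] → run F
t=3: vr[A=512/205 D=512/205 F=172288/53915] → run A
t=4: vr[A=768/205 D=512/205 F=172288/53915 G=512/205] → run D
t=5: vr[A=768/205 D=239616/53915 F=172288/53915 G=512/205] → run G
t=6: vr[A=768/205 D=239616/53915 F=172288/53915 G=239616/53915] → run F
t=7: vr[A=768/205 D=239616/53915 F=277248/53915 G=239616/53915] → run A
t=8: vr[D=239616/53915 F=277248/53915 G=239616/53915] → run D
t=9: vr[D=344576/53915 F=277248/53915 G=239616/53915] → run G
t=10: vr[D=344576/53915 F=277248/53915 G=344576/53915] → run F
t=11: vr[D=344576/53915 F=382208/53915 G=344576/53915] → run D
t=12: vr[F=382208/53915 G=344576/53915] → run G
t=13: vr[F=382208/53915 G=449536/53915] → run F
t=14: vr[F=487168/53915 G=449536/53915] → run G
t=15: vr[F=487168/53915 G=554496/53915] → run F
t=16: vr[G=554496/53915] → run G
t=17: vr[G=659456/53915] → run G
t=18: vr[G=764416/53915] → run G
t=19: (idle)
t=20: (idle)
t=21: (idle)
t=22: (idle)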